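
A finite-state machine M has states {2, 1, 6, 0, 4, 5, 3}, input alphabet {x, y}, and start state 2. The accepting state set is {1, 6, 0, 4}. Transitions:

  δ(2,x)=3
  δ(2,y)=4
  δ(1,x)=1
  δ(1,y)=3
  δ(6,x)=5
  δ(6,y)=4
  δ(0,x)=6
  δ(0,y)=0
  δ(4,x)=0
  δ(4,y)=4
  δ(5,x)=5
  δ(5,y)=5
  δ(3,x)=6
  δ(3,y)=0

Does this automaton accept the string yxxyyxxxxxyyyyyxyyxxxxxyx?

No

Trace: 2 -y-> 4 -x-> 0 -x-> 6 -y-> 4 -y-> 4 -x-> 0 -x-> 6 -x-> 5 -x-> 5 -x-> 5 -y-> 5 -y-> 5 -y-> 5 -y-> 5 -y-> 5 -x-> 5 -y-> 5 -y-> 5 -x-> 5 -x-> 5 -x-> 5 -x-> 5 -x-> 5 -y-> 5 -x-> 5
End state 5 is not accepting.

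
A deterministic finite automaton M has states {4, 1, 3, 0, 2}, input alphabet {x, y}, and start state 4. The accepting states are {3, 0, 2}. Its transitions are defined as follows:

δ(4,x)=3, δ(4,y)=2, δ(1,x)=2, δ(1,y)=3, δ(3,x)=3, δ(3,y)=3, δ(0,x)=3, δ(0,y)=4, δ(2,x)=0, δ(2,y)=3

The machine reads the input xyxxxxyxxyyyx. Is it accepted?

Yes

start at 4
read 'x': 4 → 3
read 'y': 3 → 3
read 'x': 3 → 3
read 'x': 3 → 3
read 'x': 3 → 3
read 'x': 3 → 3
read 'y': 3 → 3
read 'x': 3 → 3
read 'x': 3 → 3
read 'y': 3 → 3
read 'y': 3 → 3
read 'y': 3 → 3
read 'x': 3 → 3
End state 3 is accepting.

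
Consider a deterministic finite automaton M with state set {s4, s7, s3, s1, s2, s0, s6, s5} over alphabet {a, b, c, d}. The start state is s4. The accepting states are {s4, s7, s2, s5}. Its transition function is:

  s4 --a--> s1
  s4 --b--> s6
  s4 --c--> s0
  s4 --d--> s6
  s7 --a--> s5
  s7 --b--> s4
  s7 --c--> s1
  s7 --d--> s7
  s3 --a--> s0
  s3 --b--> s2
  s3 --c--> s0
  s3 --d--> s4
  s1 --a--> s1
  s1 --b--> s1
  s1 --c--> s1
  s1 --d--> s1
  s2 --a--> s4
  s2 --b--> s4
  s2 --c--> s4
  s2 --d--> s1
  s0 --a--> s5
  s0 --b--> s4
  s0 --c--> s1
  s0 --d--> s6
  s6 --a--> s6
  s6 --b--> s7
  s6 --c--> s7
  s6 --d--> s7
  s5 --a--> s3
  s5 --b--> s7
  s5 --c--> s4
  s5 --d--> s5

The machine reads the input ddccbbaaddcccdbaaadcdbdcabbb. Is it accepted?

Trace: s4 -d-> s6 -d-> s7 -c-> s1 -c-> s1 -b-> s1 -b-> s1 -a-> s1 -a-> s1 -d-> s1 -d-> s1 -c-> s1 -c-> s1 -c-> s1 -d-> s1 -b-> s1 -a-> s1 -a-> s1 -a-> s1 -d-> s1 -c-> s1 -d-> s1 -b-> s1 -d-> s1 -c-> s1 -a-> s1 -b-> s1 -b-> s1 -b-> s1
End state s1 is not accepting.

No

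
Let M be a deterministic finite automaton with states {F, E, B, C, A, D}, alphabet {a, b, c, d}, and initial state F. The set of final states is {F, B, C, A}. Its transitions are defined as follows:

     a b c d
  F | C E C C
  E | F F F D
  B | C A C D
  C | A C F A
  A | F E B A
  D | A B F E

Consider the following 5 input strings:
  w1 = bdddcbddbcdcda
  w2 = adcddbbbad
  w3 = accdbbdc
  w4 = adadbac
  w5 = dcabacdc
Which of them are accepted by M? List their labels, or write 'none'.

w1, w2, w3, w4, w5

w1:
  start at F
  read 'b': F → E
  read 'd': E → D
  read 'd': D → E
  read 'd': E → D
  read 'c': D → F
  read 'b': F → E
  read 'd': E → D
  read 'd': D → E
  read 'b': E → F
  read 'c': F → C
  read 'd': C → A
  read 'c': A → B
  read 'd': B → D
  read 'a': D → A
  end A, accepted
w2:
  start at F
  read 'a': F → C
  read 'd': C → A
  read 'c': A → B
  read 'd': B → D
  read 'd': D → E
  read 'b': E → F
  read 'b': F → E
  read 'b': E → F
  read 'a': F → C
  read 'd': C → A
  end A, accepted
w3:
  start at F
  read 'a': F → C
  read 'c': C → F
  read 'c': F → C
  read 'd': C → A
  read 'b': A → E
  read 'b': E → F
  read 'd': F → C
  read 'c': C → F
  end F, accepted
w4:
  start at F
  read 'a': F → C
  read 'd': C → A
  read 'a': A → F
  read 'd': F → C
  read 'b': C → C
  read 'a': C → A
  read 'c': A → B
  end B, accepted
w5:
  start at F
  read 'd': F → C
  read 'c': C → F
  read 'a': F → C
  read 'b': C → C
  read 'a': C → A
  read 'c': A → B
  read 'd': B → D
  read 'c': D → F
  end F, accepted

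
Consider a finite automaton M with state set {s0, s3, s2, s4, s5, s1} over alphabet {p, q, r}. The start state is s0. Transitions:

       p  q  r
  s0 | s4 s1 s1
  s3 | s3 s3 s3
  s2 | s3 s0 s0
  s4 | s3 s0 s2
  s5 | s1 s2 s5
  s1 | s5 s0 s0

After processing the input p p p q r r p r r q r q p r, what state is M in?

start at s0
read 'p': s0 → s4
read 'p': s4 → s3
read 'p': s3 → s3
read 'q': s3 → s3
read 'r': s3 → s3
read 'r': s3 → s3
read 'p': s3 → s3
read 'r': s3 → s3
read 'r': s3 → s3
read 'q': s3 → s3
read 'r': s3 → s3
read 'q': s3 → s3
read 'p': s3 → s3
read 'r': s3 → s3

s3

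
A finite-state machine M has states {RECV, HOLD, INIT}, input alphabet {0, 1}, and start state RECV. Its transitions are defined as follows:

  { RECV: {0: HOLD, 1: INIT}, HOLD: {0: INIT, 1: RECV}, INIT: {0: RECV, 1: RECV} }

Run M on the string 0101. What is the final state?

start at RECV
read '0': RECV → HOLD
read '1': HOLD → RECV
read '0': RECV → HOLD
read '1': HOLD → RECV

RECV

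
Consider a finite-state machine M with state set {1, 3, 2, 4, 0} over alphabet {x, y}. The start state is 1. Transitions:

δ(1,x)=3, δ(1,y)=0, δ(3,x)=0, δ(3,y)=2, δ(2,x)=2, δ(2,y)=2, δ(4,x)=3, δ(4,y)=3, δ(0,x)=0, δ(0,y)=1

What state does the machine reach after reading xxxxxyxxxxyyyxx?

start at 1
read 'x': 1 → 3
read 'x': 3 → 0
read 'x': 0 → 0
read 'x': 0 → 0
read 'x': 0 → 0
read 'y': 0 → 1
read 'x': 1 → 3
read 'x': 3 → 0
read 'x': 0 → 0
read 'x': 0 → 0
read 'y': 0 → 1
read 'y': 1 → 0
read 'y': 0 → 1
read 'x': 1 → 3
read 'x': 3 → 0

0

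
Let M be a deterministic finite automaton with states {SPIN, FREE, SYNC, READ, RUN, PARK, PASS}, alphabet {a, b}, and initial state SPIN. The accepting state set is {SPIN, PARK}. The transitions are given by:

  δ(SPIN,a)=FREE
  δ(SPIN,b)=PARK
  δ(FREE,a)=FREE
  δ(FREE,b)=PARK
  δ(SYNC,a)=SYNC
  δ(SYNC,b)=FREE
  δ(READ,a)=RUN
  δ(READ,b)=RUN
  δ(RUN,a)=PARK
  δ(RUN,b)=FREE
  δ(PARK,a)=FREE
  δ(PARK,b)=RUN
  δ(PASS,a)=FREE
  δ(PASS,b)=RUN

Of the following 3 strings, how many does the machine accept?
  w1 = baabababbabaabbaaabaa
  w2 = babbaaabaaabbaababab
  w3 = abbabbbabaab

w1: Trace: SPIN -b-> PARK -a-> FREE -a-> FREE -b-> PARK -a-> FREE -b-> PARK -a-> FREE -b-> PARK -b-> RUN -a-> PARK -b-> RUN -a-> PARK -a-> FREE -b-> PARK -b-> RUN -a-> PARK -a-> FREE -a-> FREE -b-> PARK -a-> FREE -a-> FREE  → end FREE, rejected
w2: Trace: SPIN -b-> PARK -a-> FREE -b-> PARK -b-> RUN -a-> PARK -a-> FREE -a-> FREE -b-> PARK -a-> FREE -a-> FREE -a-> FREE -b-> PARK -b-> RUN -a-> PARK -a-> FREE -b-> PARK -a-> FREE -b-> PARK -a-> FREE -b-> PARK  → end PARK, accepted
w3: Trace: SPIN -a-> FREE -b-> PARK -b-> RUN -a-> PARK -b-> RUN -b-> FREE -b-> PARK -a-> FREE -b-> PARK -a-> FREE -a-> FREE -b-> PARK  → end PARK, accepted

2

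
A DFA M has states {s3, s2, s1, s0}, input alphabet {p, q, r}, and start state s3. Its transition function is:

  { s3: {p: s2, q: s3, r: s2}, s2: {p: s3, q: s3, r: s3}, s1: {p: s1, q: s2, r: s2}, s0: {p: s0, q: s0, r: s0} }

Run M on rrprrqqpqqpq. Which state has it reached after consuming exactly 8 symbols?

s2

start at s3
read 'r': s3 → s2
read 'r': s2 → s3
read 'p': s3 → s2
read 'r': s2 → s3
read 'r': s3 → s2
read 'q': s2 → s3
read 'q': s3 → s3
read 'p': s3 → s2
After 8 symbols: s2.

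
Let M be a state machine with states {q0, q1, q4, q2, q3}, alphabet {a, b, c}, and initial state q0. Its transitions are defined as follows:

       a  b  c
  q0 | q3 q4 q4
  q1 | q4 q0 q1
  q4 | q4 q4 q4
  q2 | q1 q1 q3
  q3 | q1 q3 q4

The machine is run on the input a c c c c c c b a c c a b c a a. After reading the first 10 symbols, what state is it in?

start at q0
read 'a': q0 → q3
read 'c': q3 → q4
read 'c': q4 → q4
read 'c': q4 → q4
read 'c': q4 → q4
read 'c': q4 → q4
read 'c': q4 → q4
read 'b': q4 → q4
read 'a': q4 → q4
read 'c': q4 → q4
After 10 symbols: q4.

q4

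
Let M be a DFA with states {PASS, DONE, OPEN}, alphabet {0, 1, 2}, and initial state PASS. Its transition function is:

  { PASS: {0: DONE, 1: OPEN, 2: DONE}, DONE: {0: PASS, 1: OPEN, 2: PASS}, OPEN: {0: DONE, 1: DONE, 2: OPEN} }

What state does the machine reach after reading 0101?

OPEN

PASS → DONE → OPEN → DONE → OPEN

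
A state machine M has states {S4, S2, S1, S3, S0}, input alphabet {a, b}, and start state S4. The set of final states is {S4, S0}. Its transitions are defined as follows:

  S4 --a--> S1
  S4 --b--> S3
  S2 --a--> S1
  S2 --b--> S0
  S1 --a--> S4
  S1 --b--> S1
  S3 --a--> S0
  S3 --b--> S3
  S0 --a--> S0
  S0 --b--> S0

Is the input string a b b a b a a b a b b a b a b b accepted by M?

Yes

start at S4
read 'a': S4 → S1
read 'b': S1 → S1
read 'b': S1 → S1
read 'a': S1 → S4
read 'b': S4 → S3
read 'a': S3 → S0
read 'a': S0 → S0
read 'b': S0 → S0
read 'a': S0 → S0
read 'b': S0 → S0
read 'b': S0 → S0
read 'a': S0 → S0
read 'b': S0 → S0
read 'a': S0 → S0
read 'b': S0 → S0
read 'b': S0 → S0
End state S0 is accepting.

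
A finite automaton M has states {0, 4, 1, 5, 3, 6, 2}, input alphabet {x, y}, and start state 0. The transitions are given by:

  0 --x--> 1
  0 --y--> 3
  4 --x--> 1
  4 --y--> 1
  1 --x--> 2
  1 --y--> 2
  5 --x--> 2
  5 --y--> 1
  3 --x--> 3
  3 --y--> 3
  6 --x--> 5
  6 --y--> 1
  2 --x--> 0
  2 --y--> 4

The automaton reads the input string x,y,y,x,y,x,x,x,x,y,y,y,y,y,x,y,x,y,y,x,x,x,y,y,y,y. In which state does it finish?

3

0 → 1 → 2 → 4 → 1 → 2 → 0 → 1 → 2 → 0 → 3 → 3 → 3 → 3 → 3 → 3 → 3 → 3 → 3 → 3 → 3 → 3 → 3 → 3 → 3 → 3 → 3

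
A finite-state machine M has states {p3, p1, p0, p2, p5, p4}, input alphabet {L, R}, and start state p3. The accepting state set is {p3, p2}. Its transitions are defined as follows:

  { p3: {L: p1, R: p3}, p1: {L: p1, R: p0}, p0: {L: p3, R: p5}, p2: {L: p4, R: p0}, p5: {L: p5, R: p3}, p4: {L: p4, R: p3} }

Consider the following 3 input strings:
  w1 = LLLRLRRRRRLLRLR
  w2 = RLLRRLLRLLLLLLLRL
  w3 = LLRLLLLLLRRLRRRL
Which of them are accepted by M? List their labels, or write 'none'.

w1:
  start at p3
  read 'L': p3 → p1
  read 'L': p1 → p1
  read 'L': p1 → p1
  read 'R': p1 → p0
  read 'L': p0 → p3
  read 'R': p3 → p3
  read 'R': p3 → p3
  read 'R': p3 → p3
  read 'R': p3 → p3
  read 'R': p3 → p3
  read 'L': p3 → p1
  read 'L': p1 → p1
  read 'R': p1 → p0
  read 'L': p0 → p3
  read 'R': p3 → p3
  end p3, accepted
w2:
  start at p3
  read 'R': p3 → p3
  read 'L': p3 → p1
  read 'L': p1 → p1
  read 'R': p1 → p0
  read 'R': p0 → p5
  read 'L': p5 → p5
  read 'L': p5 → p5
  read 'R': p5 → p3
  read 'L': p3 → p1
  read 'L': p1 → p1
  read 'L': p1 → p1
  read 'L': p1 → p1
  read 'L': p1 → p1
  read 'L': p1 → p1
  read 'L': p1 → p1
  read 'R': p1 → p0
  read 'L': p0 → p3
  end p3, accepted
w3:
  start at p3
  read 'L': p3 → p1
  read 'L': p1 → p1
  read 'R': p1 → p0
  read 'L': p0 → p3
  read 'L': p3 → p1
  read 'L': p1 → p1
  read 'L': p1 → p1
  read 'L': p1 → p1
  read 'L': p1 → p1
  read 'R': p1 → p0
  read 'R': p0 → p5
  read 'L': p5 → p5
  read 'R': p5 → p3
  read 'R': p3 → p3
  read 'R': p3 → p3
  read 'L': p3 → p1
  end p1, rejected

w1, w2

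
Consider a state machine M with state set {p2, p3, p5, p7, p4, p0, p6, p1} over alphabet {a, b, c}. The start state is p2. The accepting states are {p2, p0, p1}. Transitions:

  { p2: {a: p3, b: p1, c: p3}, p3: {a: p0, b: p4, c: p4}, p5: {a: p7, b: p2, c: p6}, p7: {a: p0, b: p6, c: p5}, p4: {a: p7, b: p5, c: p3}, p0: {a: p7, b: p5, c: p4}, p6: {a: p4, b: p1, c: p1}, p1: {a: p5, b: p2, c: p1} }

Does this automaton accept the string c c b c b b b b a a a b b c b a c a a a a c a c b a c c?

No

Trace: p2 -c-> p3 -c-> p4 -b-> p5 -c-> p6 -b-> p1 -b-> p2 -b-> p1 -b-> p2 -a-> p3 -a-> p0 -a-> p7 -b-> p6 -b-> p1 -c-> p1 -b-> p2 -a-> p3 -c-> p4 -a-> p7 -a-> p0 -a-> p7 -a-> p0 -c-> p4 -a-> p7 -c-> p5 -b-> p2 -a-> p3 -c-> p4 -c-> p3
End state p3 is not accepting.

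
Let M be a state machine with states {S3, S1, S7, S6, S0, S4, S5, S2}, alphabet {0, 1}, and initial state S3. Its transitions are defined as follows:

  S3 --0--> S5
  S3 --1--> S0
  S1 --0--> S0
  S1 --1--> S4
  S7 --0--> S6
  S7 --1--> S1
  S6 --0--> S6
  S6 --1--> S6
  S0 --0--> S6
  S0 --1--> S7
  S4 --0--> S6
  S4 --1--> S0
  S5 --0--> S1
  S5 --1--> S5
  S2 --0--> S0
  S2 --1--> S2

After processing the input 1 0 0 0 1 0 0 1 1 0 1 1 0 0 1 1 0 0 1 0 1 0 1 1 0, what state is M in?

S3 → S0 → S6 → S6 → S6 → S6 → S6 → S6 → S6 → S6 → S6 → S6 → S6 → S6 → S6 → S6 → S6 → S6 → S6 → S6 → S6 → S6 → S6 → S6 → S6 → S6

S6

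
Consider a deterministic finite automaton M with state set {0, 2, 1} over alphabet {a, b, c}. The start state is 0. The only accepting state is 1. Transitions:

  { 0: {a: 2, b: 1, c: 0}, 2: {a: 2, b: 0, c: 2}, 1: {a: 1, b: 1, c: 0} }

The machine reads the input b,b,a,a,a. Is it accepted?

Yes

start at 0
read 'b': 0 → 1
read 'b': 1 → 1
read 'a': 1 → 1
read 'a': 1 → 1
read 'a': 1 → 1
End state 1 is accepting.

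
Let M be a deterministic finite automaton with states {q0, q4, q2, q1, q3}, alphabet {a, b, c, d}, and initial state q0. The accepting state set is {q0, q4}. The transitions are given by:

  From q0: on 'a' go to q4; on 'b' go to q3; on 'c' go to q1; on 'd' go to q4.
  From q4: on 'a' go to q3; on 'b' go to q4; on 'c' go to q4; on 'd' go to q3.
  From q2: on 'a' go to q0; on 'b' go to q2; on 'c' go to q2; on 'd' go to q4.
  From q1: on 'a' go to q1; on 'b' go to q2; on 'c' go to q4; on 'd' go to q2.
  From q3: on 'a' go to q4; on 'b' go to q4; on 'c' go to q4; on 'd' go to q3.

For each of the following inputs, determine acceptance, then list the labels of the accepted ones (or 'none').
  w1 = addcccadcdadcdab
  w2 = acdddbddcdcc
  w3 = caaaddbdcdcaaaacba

w1: q0 → q4 → q3 → q3 → q4 → q4 → q4 → q3 → q3 → q4 → q3 → q4 → q3 → q4 → q3 → q4 → q4  → end q4, accepted
w2: q0 → q4 → q4 → q3 → q3 → q3 → q4 → q3 → q3 → q4 → q3 → q4 → q4  → end q4, accepted
w3: q0 → q1 → q1 → q1 → q1 → q2 → q4 → q4 → q3 → q4 → q3 → q4 → q3 → q4 → q3 → q4 → q4 → q4 → q3  → end q3, rejected

w1, w2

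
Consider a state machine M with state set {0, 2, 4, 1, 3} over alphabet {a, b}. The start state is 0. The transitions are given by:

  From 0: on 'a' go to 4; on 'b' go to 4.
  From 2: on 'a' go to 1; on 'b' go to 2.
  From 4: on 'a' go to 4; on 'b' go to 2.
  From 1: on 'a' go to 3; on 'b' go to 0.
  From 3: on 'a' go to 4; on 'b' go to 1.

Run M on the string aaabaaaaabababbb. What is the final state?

Trace: 0 -a-> 4 -a-> 4 -a-> 4 -b-> 2 -a-> 1 -a-> 3 -a-> 4 -a-> 4 -a-> 4 -b-> 2 -a-> 1 -b-> 0 -a-> 4 -b-> 2 -b-> 2 -b-> 2

2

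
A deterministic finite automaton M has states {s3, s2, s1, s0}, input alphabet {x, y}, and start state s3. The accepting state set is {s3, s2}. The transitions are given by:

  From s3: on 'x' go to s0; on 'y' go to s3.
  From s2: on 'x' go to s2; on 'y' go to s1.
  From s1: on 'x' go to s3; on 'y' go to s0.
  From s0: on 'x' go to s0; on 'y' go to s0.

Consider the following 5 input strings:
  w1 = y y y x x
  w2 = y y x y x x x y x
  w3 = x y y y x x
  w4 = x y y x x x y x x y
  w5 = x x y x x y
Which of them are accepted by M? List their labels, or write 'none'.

w1: Trace: s3 -y-> s3 -y-> s3 -y-> s3 -x-> s0 -x-> s0  → end s0, rejected
w2: Trace: s3 -y-> s3 -y-> s3 -x-> s0 -y-> s0 -x-> s0 -x-> s0 -x-> s0 -y-> s0 -x-> s0  → end s0, rejected
w3: Trace: s3 -x-> s0 -y-> s0 -y-> s0 -y-> s0 -x-> s0 -x-> s0  → end s0, rejected
w4: Trace: s3 -x-> s0 -y-> s0 -y-> s0 -x-> s0 -x-> s0 -x-> s0 -y-> s0 -x-> s0 -x-> s0 -y-> s0  → end s0, rejected
w5: Trace: s3 -x-> s0 -x-> s0 -y-> s0 -x-> s0 -x-> s0 -y-> s0  → end s0, rejected

none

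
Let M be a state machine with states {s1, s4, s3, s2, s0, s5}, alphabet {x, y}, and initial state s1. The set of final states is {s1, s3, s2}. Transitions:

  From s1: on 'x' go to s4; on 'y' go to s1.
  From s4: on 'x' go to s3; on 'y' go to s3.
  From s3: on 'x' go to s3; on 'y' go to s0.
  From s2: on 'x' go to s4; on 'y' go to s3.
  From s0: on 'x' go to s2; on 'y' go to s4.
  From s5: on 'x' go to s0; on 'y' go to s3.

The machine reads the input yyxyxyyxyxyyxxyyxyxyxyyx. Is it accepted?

s1 → s1 → s1 → s4 → s3 → s3 → s0 → s4 → s3 → s0 → s2 → s3 → s0 → s2 → s4 → s3 → s0 → s2 → s3 → s3 → s0 → s2 → s3 → s0 → s2
End state s2 is accepting.

Yes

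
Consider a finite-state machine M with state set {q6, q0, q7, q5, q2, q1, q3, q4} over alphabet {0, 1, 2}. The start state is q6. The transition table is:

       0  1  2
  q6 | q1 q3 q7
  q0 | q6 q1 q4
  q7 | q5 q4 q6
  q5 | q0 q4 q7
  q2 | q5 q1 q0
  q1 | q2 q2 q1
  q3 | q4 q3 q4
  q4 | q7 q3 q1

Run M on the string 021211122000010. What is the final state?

Trace: q6 -0-> q1 -2-> q1 -1-> q2 -2-> q0 -1-> q1 -1-> q2 -1-> q1 -2-> q1 -2-> q1 -0-> q2 -0-> q5 -0-> q0 -0-> q6 -1-> q3 -0-> q4

q4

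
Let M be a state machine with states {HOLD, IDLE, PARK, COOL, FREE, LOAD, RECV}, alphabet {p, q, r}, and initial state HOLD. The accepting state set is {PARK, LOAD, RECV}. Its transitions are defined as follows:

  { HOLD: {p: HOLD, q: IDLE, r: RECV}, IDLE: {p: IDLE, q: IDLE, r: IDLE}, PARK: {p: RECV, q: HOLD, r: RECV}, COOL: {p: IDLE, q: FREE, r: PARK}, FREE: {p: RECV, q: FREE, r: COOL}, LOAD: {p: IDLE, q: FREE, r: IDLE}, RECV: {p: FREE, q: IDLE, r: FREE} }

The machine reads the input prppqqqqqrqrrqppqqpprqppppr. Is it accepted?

Trace: HOLD -p-> HOLD -r-> RECV -p-> FREE -p-> RECV -q-> IDLE -q-> IDLE -q-> IDLE -q-> IDLE -q-> IDLE -r-> IDLE -q-> IDLE -r-> IDLE -r-> IDLE -q-> IDLE -p-> IDLE -p-> IDLE -q-> IDLE -q-> IDLE -p-> IDLE -p-> IDLE -r-> IDLE -q-> IDLE -p-> IDLE -p-> IDLE -p-> IDLE -p-> IDLE -r-> IDLE
End state IDLE is not accepting.

No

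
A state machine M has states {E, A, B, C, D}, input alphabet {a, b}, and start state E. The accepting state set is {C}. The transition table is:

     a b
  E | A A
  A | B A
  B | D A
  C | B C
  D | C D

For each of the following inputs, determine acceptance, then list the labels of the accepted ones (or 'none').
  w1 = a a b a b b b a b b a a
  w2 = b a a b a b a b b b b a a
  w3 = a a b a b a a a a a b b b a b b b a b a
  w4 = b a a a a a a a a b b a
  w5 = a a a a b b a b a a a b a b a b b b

w4

w1: Trace: E -a-> A -a-> B -b-> A -a-> B -b-> A -b-> A -b-> A -a-> B -b-> A -b-> A -a-> B -a-> D  → end D, rejected
w2: Trace: E -b-> A -a-> B -a-> D -b-> D -a-> C -b-> C -a-> B -b-> A -b-> A -b-> A -b-> A -a-> B -a-> D  → end D, rejected
w3: Trace: E -a-> A -a-> B -b-> A -a-> B -b-> A -a-> B -a-> D -a-> C -a-> B -a-> D -b-> D -b-> D -b-> D -a-> C -b-> C -b-> C -b-> C -a-> B -b-> A -a-> B  → end B, rejected
w4: Trace: E -b-> A -a-> B -a-> D -a-> C -a-> B -a-> D -a-> C -a-> B -a-> D -b-> D -b-> D -a-> C  → end C, accepted
w5: Trace: E -a-> A -a-> B -a-> D -a-> C -b-> C -b-> C -a-> B -b-> A -a-> B -a-> D -a-> C -b-> C -a-> B -b-> A -a-> B -b-> A -b-> A -b-> A  → end A, rejected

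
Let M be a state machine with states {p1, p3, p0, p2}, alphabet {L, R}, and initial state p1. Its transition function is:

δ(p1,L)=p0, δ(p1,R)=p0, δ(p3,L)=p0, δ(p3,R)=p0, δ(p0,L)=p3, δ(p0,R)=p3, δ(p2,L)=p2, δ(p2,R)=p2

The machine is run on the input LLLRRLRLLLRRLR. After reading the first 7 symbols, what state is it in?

p0

p1 → p0 → p3 → p0 → p3 → p0 → p3 → p0
After 7 symbols: p0.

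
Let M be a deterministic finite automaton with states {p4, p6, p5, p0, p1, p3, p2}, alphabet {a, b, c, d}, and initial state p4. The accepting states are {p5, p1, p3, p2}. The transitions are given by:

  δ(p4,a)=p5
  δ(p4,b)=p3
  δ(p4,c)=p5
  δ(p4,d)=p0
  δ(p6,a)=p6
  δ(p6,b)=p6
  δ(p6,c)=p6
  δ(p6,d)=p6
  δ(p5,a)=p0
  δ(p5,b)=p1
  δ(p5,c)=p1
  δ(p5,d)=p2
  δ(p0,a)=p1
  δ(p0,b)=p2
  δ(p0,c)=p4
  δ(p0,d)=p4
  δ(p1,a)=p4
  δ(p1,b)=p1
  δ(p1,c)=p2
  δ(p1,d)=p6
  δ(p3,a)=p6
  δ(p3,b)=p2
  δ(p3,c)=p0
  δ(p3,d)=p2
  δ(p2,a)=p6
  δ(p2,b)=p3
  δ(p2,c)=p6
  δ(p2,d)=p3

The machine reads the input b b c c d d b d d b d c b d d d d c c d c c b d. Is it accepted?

No

Trace: p4 -b-> p3 -b-> p2 -c-> p6 -c-> p6 -d-> p6 -d-> p6 -b-> p6 -d-> p6 -d-> p6 -b-> p6 -d-> p6 -c-> p6 -b-> p6 -d-> p6 -d-> p6 -d-> p6 -d-> p6 -c-> p6 -c-> p6 -d-> p6 -c-> p6 -c-> p6 -b-> p6 -d-> p6
End state p6 is not accepting.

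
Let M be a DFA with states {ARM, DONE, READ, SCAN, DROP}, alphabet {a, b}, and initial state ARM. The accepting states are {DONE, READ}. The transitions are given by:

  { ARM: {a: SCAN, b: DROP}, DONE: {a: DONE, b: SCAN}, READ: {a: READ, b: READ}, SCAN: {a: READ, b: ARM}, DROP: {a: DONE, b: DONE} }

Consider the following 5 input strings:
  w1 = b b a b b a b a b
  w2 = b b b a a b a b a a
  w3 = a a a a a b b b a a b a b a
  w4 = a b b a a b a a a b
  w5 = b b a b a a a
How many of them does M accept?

4

w1: ARM → DROP → DONE → DONE → SCAN → ARM → SCAN → ARM → SCAN → ARM  → end ARM, rejected
w2: ARM → DROP → DONE → SCAN → READ → READ → READ → READ → READ → READ → READ  → end READ, accepted
w3: ARM → SCAN → READ → READ → READ → READ → READ → READ → READ → READ → READ → READ → READ → READ → READ  → end READ, accepted
w4: ARM → SCAN → ARM → DROP → DONE → DONE → SCAN → READ → READ → READ → READ  → end READ, accepted
w5: ARM → DROP → DONE → DONE → SCAN → READ → READ → READ  → end READ, accepted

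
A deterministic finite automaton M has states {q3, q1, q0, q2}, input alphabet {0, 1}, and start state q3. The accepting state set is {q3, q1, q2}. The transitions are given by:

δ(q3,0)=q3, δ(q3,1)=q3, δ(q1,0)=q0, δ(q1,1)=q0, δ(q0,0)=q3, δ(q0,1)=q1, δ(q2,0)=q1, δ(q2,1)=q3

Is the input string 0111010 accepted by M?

Trace: q3 -0-> q3 -1-> q3 -1-> q3 -1-> q3 -0-> q3 -1-> q3 -0-> q3
End state q3 is accepting.

Yes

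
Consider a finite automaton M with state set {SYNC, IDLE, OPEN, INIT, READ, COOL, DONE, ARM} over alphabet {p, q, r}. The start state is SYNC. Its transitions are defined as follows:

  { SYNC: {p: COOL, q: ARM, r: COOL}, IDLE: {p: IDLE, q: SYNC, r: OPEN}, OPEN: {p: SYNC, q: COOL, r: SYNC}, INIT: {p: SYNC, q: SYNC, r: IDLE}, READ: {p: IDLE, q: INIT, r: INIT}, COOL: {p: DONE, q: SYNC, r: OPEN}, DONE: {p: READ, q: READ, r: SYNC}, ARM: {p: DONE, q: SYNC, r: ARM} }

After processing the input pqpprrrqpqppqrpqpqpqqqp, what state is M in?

SYNC → COOL → SYNC → COOL → DONE → SYNC → COOL → OPEN → COOL → DONE → READ → IDLE → IDLE → SYNC → COOL → DONE → READ → IDLE → SYNC → COOL → SYNC → ARM → SYNC → COOL

COOL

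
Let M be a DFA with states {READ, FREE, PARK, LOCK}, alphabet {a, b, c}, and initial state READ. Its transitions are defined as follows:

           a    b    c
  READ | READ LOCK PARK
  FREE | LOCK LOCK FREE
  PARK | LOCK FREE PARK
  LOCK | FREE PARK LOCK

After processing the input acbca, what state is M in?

LOCK

start at READ
read 'a': READ → READ
read 'c': READ → PARK
read 'b': PARK → FREE
read 'c': FREE → FREE
read 'a': FREE → LOCK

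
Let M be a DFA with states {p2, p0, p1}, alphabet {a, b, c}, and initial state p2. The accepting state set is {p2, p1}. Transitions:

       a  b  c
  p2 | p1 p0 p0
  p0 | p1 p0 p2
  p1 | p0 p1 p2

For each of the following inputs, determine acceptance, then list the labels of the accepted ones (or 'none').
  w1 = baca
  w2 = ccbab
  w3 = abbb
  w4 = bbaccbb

w1, w2, w3

w1:
  start at p2
  read 'b': p2 → p0
  read 'a': p0 → p1
  read 'c': p1 → p2
  read 'a': p2 → p1
  end p1, accepted
w2:
  start at p2
  read 'c': p2 → p0
  read 'c': p0 → p2
  read 'b': p2 → p0
  read 'a': p0 → p1
  read 'b': p1 → p1
  end p1, accepted
w3:
  start at p2
  read 'a': p2 → p1
  read 'b': p1 → p1
  read 'b': p1 → p1
  read 'b': p1 → p1
  end p1, accepted
w4:
  start at p2
  read 'b': p2 → p0
  read 'b': p0 → p0
  read 'a': p0 → p1
  read 'c': p1 → p2
  read 'c': p2 → p0
  read 'b': p0 → p0
  read 'b': p0 → p0
  end p0, rejected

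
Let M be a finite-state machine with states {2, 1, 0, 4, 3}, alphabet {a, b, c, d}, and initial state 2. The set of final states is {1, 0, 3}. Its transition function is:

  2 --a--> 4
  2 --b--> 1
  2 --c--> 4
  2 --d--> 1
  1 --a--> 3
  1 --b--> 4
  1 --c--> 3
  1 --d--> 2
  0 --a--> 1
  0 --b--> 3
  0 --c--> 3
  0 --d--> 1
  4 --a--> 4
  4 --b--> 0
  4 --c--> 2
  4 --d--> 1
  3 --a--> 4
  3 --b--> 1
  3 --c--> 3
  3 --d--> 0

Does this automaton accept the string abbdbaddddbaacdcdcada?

Yes

2 → 4 → 0 → 3 → 0 → 3 → 4 → 1 → 2 → 1 → 2 → 1 → 3 → 4 → 2 → 1 → 3 → 0 → 3 → 4 → 1 → 3
End state 3 is accepting.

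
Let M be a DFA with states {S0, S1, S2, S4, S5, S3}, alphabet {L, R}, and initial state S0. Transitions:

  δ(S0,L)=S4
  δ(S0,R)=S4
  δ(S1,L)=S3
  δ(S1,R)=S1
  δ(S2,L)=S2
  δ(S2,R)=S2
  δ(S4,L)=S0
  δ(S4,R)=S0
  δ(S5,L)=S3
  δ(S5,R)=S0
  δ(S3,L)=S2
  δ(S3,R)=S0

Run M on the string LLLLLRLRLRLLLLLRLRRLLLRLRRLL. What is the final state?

S0 → S4 → S0 → S4 → S0 → S4 → S0 → S4 → S0 → S4 → S0 → S4 → S0 → S4 → S0 → S4 → S0 → S4 → S0 → S4 → S0 → S4 → S0 → S4 → S0 → S4 → S0 → S4 → S0

S0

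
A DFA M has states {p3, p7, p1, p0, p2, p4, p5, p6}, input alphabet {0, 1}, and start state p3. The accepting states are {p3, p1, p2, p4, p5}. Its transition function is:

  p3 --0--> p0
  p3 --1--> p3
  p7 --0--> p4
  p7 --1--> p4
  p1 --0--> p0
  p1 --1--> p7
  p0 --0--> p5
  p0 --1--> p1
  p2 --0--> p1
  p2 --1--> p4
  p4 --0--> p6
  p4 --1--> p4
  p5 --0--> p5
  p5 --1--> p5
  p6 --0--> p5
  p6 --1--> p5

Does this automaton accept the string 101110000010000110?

Yes

start at p3
read '1': p3 → p3
read '0': p3 → p0
read '1': p0 → p1
read '1': p1 → p7
read '1': p7 → p4
read '0': p4 → p6
read '0': p6 → p5
read '0': p5 → p5
read '0': p5 → p5
read '0': p5 → p5
read '1': p5 → p5
read '0': p5 → p5
read '0': p5 → p5
read '0': p5 → p5
read '0': p5 → p5
read '1': p5 → p5
read '1': p5 → p5
read '0': p5 → p5
End state p5 is accepting.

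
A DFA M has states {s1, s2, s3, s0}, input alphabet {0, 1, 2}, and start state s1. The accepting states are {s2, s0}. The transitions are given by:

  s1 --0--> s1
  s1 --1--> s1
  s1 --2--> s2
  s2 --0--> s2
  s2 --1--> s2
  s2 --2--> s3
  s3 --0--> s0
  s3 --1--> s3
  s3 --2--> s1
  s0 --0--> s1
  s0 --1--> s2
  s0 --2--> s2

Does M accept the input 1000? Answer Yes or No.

No

s1 → s1 → s1 → s1 → s1
End state s1 is not accepting.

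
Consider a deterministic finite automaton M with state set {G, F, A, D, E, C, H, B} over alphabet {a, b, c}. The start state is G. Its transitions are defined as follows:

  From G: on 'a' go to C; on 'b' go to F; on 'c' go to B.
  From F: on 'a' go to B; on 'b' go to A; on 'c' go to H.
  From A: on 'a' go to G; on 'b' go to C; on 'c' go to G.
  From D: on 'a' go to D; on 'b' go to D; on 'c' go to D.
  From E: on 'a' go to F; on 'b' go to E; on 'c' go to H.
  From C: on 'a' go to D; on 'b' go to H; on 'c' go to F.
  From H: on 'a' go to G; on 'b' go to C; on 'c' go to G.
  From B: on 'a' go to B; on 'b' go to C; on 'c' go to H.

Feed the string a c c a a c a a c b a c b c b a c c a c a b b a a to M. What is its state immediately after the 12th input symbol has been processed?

D

Trace: G -a-> C -c-> F -c-> H -a-> G -a-> C -c-> F -a-> B -a-> B -c-> H -b-> C -a-> D -c-> D
After 12 symbols: D.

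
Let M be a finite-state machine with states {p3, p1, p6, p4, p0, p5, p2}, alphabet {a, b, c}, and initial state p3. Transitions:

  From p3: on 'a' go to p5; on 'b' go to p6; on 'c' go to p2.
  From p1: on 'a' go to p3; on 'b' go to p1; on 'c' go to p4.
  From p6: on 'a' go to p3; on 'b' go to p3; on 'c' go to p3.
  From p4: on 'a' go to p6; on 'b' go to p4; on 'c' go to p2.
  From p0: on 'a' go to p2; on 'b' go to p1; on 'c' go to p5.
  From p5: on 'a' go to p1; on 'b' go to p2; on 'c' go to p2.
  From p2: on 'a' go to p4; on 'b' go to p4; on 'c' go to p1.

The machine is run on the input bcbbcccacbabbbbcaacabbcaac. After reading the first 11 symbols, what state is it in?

p3

Trace: p3 -b-> p6 -c-> p3 -b-> p6 -b-> p3 -c-> p2 -c-> p1 -c-> p4 -a-> p6 -c-> p3 -b-> p6 -a-> p3
After 11 symbols: p3.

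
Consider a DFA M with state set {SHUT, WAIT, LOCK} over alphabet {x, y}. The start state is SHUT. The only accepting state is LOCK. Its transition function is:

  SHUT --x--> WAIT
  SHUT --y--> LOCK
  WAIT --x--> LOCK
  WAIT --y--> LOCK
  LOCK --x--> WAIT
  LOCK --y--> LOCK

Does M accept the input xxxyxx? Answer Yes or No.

Trace: SHUT -x-> WAIT -x-> LOCK -x-> WAIT -y-> LOCK -x-> WAIT -x-> LOCK
End state LOCK is accepting.

Yes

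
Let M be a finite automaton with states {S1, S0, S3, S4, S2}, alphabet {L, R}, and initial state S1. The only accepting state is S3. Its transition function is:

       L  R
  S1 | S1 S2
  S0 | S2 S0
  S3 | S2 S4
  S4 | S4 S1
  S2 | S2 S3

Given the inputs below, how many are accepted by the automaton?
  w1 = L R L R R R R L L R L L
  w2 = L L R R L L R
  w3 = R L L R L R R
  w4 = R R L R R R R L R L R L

1

w1: S1 → S1 → S2 → S2 → S3 → S4 → S1 → S2 → S2 → S2 → S3 → S2 → S2  → end S2, rejected
w2: S1 → S1 → S1 → S2 → S3 → S2 → S2 → S3  → end S3, accepted
w3: S1 → S2 → S2 → S2 → S3 → S2 → S3 → S4  → end S4, rejected
w4: S1 → S2 → S3 → S2 → S3 → S4 → S1 → S2 → S2 → S3 → S2 → S3 → S2  → end S2, rejected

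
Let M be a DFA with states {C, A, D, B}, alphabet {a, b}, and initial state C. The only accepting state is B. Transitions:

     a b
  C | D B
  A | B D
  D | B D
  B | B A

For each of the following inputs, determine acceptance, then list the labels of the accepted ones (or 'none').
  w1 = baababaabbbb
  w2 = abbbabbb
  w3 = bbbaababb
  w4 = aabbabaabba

w1: Trace: C -b-> B -a-> B -a-> B -b-> A -a-> B -b-> A -a-> B -a-> B -b-> A -b-> D -b-> D -b-> D  → end D, rejected
w2: Trace: C -a-> D -b-> D -b-> D -b-> D -a-> B -b-> A -b-> D -b-> D  → end D, rejected
w3: Trace: C -b-> B -b-> A -b-> D -a-> B -a-> B -b-> A -a-> B -b-> A -b-> D  → end D, rejected
w4: Trace: C -a-> D -a-> B -b-> A -b-> D -a-> B -b-> A -a-> B -a-> B -b-> A -b-> D -a-> B  → end B, accepted

w4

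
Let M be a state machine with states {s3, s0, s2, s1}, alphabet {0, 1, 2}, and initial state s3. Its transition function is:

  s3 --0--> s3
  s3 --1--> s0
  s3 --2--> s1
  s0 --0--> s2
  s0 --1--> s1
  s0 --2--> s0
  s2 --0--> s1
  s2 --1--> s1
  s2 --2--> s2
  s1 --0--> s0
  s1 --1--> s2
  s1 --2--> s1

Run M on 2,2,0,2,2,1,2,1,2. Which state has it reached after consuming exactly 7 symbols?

s1

s3 → s1 → s1 → s0 → s0 → s0 → s1 → s1
After 7 symbols: s1.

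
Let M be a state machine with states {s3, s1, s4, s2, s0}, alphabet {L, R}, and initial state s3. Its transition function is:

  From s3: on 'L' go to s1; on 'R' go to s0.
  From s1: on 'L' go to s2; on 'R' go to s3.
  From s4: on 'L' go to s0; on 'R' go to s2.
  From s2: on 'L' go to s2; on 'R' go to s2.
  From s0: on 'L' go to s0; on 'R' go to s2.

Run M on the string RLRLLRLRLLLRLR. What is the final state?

s3 → s0 → s0 → s2 → s2 → s2 → s2 → s2 → s2 → s2 → s2 → s2 → s2 → s2 → s2

s2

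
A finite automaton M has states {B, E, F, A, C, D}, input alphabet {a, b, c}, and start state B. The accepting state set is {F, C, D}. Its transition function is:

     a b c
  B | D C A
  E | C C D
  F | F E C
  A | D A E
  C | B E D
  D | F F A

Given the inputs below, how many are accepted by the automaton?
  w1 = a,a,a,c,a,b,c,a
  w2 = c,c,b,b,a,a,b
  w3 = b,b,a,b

w1: Trace: B -a-> D -a-> F -a-> F -c-> C -a-> B -b-> C -c-> D -a-> F  → end F, accepted
w2: Trace: B -c-> A -c-> E -b-> C -b-> E -a-> C -a-> B -b-> C  → end C, accepted
w3: Trace: B -b-> C -b-> E -a-> C -b-> E  → end E, rejected

2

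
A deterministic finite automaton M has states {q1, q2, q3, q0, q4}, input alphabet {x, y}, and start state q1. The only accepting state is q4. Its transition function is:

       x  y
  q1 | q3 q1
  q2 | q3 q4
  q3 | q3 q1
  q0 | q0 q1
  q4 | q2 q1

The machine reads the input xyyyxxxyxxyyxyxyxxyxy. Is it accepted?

No

Trace: q1 -x-> q3 -y-> q1 -y-> q1 -y-> q1 -x-> q3 -x-> q3 -x-> q3 -y-> q1 -x-> q3 -x-> q3 -y-> q1 -y-> q1 -x-> q3 -y-> q1 -x-> q3 -y-> q1 -x-> q3 -x-> q3 -y-> q1 -x-> q3 -y-> q1
End state q1 is not accepting.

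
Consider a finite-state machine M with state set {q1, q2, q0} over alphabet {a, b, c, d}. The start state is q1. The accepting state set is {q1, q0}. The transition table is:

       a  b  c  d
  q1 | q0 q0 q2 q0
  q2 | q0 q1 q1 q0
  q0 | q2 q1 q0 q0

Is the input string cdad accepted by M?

Yes

Trace: q1 -c-> q2 -d-> q0 -a-> q2 -d-> q0
End state q0 is accepting.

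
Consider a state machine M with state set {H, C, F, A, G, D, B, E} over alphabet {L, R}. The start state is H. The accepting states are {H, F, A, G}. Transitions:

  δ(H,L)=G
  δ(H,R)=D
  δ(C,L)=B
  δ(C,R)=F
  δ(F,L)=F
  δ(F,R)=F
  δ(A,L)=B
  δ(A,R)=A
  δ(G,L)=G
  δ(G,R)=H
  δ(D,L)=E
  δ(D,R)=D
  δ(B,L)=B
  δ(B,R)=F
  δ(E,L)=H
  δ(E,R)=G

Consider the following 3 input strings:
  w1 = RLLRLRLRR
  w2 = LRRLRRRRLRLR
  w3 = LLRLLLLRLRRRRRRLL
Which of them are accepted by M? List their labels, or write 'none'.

w2, w3

w1: Trace: H -R-> D -L-> E -L-> H -R-> D -L-> E -R-> G -L-> G -R-> H -R-> D  → end D, rejected
w2: Trace: H -L-> G -R-> H -R-> D -L-> E -R-> G -R-> H -R-> D -R-> D -L-> E -R-> G -L-> G -R-> H  → end H, accepted
w3: Trace: H -L-> G -L-> G -R-> H -L-> G -L-> G -L-> G -L-> G -R-> H -L-> G -R-> H -R-> D -R-> D -R-> D -R-> D -R-> D -L-> E -L-> H  → end H, accepted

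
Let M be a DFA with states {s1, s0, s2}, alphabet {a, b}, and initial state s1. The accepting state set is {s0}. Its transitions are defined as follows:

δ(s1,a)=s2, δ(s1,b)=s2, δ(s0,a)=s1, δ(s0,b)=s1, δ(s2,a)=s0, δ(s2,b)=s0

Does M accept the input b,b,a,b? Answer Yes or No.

No

s1 → s2 → s0 → s1 → s2
End state s2 is not accepting.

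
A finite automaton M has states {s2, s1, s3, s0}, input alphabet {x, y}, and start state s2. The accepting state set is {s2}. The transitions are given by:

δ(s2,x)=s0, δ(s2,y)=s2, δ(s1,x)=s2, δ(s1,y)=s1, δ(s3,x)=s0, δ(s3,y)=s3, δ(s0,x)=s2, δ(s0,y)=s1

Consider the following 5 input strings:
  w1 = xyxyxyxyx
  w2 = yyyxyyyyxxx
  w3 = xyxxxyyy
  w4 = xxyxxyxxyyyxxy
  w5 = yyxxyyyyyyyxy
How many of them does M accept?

w1: Trace: s2 -x-> s0 -y-> s1 -x-> s2 -y-> s2 -x-> s0 -y-> s1 -x-> s2 -y-> s2 -x-> s0  → end s0, rejected
w2: Trace: s2 -y-> s2 -y-> s2 -y-> s2 -x-> s0 -y-> s1 -y-> s1 -y-> s1 -y-> s1 -x-> s2 -x-> s0 -x-> s2  → end s2, accepted
w3: Trace: s2 -x-> s0 -y-> s1 -x-> s2 -x-> s0 -x-> s2 -y-> s2 -y-> s2 -y-> s2  → end s2, accepted
w4: Trace: s2 -x-> s0 -x-> s2 -y-> s2 -x-> s0 -x-> s2 -y-> s2 -x-> s0 -x-> s2 -y-> s2 -y-> s2 -y-> s2 -x-> s0 -x-> s2 -y-> s2  → end s2, accepted
w5: Trace: s2 -y-> s2 -y-> s2 -x-> s0 -x-> s2 -y-> s2 -y-> s2 -y-> s2 -y-> s2 -y-> s2 -y-> s2 -y-> s2 -x-> s0 -y-> s1  → end s1, rejected

3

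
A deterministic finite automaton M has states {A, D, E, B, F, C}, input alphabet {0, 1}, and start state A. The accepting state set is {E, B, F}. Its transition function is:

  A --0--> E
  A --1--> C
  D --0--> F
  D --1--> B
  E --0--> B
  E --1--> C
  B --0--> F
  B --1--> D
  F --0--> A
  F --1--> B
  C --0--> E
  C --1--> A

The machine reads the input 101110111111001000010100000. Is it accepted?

Yes

Trace: A -1-> C -0-> E -1-> C -1-> A -1-> C -0-> E -1-> C -1-> A -1-> C -1-> A -1-> C -1-> A -0-> E -0-> B -1-> D -0-> F -0-> A -0-> E -0-> B -1-> D -0-> F -1-> B -0-> F -0-> A -0-> E -0-> B -0-> F
End state F is accepting.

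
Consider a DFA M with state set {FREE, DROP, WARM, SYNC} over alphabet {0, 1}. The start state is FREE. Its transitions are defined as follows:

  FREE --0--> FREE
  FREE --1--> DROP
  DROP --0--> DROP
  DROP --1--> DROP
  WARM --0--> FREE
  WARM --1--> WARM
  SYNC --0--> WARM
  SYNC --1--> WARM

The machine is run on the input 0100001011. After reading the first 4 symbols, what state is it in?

DROP

FREE → FREE → DROP → DROP → DROP
After 4 symbols: DROP.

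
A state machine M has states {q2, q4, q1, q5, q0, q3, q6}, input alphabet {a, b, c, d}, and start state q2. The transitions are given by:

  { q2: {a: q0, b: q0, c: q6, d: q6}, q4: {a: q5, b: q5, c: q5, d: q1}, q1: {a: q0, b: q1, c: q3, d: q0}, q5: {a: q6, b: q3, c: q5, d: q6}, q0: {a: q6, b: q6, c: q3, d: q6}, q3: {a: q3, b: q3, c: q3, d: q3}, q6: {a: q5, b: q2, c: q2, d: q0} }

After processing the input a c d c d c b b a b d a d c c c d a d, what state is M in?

start at q2
read 'a': q2 → q0
read 'c': q0 → q3
read 'd': q3 → q3
read 'c': q3 → q3
read 'd': q3 → q3
read 'c': q3 → q3
read 'b': q3 → q3
read 'b': q3 → q3
read 'a': q3 → q3
read 'b': q3 → q3
read 'd': q3 → q3
read 'a': q3 → q3
read 'd': q3 → q3
read 'c': q3 → q3
read 'c': q3 → q3
read 'c': q3 → q3
read 'd': q3 → q3
read 'a': q3 → q3
read 'd': q3 → q3

q3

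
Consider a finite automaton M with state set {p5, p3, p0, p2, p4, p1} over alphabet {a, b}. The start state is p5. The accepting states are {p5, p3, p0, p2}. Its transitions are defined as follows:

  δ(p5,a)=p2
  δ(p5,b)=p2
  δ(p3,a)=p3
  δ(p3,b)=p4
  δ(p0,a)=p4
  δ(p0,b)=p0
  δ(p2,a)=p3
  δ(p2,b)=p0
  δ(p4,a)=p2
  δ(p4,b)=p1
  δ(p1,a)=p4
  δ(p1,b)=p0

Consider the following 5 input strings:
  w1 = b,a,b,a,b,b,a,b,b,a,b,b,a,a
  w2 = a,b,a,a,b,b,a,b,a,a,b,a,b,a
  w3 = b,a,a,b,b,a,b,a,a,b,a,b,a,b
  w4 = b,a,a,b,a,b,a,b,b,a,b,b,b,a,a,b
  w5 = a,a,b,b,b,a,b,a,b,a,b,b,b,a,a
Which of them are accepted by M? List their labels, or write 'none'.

w1: Trace: p5 -b-> p2 -a-> p3 -b-> p4 -a-> p2 -b-> p0 -b-> p0 -a-> p4 -b-> p1 -b-> p0 -a-> p4 -b-> p1 -b-> p0 -a-> p4 -a-> p2  → end p2, accepted
w2: Trace: p5 -a-> p2 -b-> p0 -a-> p4 -a-> p2 -b-> p0 -b-> p0 -a-> p4 -b-> p1 -a-> p4 -a-> p2 -b-> p0 -a-> p4 -b-> p1 -a-> p4  → end p4, rejected
w3: Trace: p5 -b-> p2 -a-> p3 -a-> p3 -b-> p4 -b-> p1 -a-> p4 -b-> p1 -a-> p4 -a-> p2 -b-> p0 -a-> p4 -b-> p1 -a-> p4 -b-> p1  → end p1, rejected
w4: Trace: p5 -b-> p2 -a-> p3 -a-> p3 -b-> p4 -a-> p2 -b-> p0 -a-> p4 -b-> p1 -b-> p0 -a-> p4 -b-> p1 -b-> p0 -b-> p0 -a-> p4 -a-> p2 -b-> p0  → end p0, accepted
w5: Trace: p5 -a-> p2 -a-> p3 -b-> p4 -b-> p1 -b-> p0 -a-> p4 -b-> p1 -a-> p4 -b-> p1 -a-> p4 -b-> p1 -b-> p0 -b-> p0 -a-> p4 -a-> p2  → end p2, accepted

w1, w4, w5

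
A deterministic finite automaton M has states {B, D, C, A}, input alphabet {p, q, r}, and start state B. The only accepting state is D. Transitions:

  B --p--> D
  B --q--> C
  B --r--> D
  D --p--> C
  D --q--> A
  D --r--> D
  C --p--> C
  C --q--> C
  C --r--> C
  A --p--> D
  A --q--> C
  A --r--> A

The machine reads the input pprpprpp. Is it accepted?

No

B → D → C → C → C → C → C → C → C
End state C is not accepting.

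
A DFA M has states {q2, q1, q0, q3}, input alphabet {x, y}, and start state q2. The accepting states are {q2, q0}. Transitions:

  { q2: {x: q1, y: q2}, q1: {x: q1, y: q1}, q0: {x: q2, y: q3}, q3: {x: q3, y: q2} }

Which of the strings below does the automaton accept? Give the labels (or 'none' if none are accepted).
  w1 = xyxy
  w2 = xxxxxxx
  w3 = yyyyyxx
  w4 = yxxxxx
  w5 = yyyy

w5

w1:
  start at q2
  read 'x': q2 → q1
  read 'y': q1 → q1
  read 'x': q1 → q1
  read 'y': q1 → q1
  end q1, rejected
w2:
  start at q2
  read 'x': q2 → q1
  read 'x': q1 → q1
  read 'x': q1 → q1
  read 'x': q1 → q1
  read 'x': q1 → q1
  read 'x': q1 → q1
  read 'x': q1 → q1
  end q1, rejected
w3:
  start at q2
  read 'y': q2 → q2
  read 'y': q2 → q2
  read 'y': q2 → q2
  read 'y': q2 → q2
  read 'y': q2 → q2
  read 'x': q2 → q1
  read 'x': q1 → q1
  end q1, rejected
w4:
  start at q2
  read 'y': q2 → q2
  read 'x': q2 → q1
  read 'x': q1 → q1
  read 'x': q1 → q1
  read 'x': q1 → q1
  read 'x': q1 → q1
  end q1, rejected
w5:
  start at q2
  read 'y': q2 → q2
  read 'y': q2 → q2
  read 'y': q2 → q2
  read 'y': q2 → q2
  end q2, accepted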